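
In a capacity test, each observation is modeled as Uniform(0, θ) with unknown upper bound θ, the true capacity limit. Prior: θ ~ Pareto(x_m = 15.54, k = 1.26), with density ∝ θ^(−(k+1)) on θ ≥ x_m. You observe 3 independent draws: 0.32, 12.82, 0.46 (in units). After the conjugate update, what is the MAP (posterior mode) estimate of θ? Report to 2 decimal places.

15.54

A Pareto(scale x_m, shape k) prior on the upper bound θ of Uniform(0, θ) is conjugate: posterior is Pareto(max(x_m, max xᵢ), k + n).
Sample maximum = 12.82; prior scale x_m = 15.54 → posterior scale = max = 15.54.
Posterior shape = 1.26 + 3 = 4.26.
The Pareto density is decreasing on [x_m, ∞), so the mode is x_m = 15.54.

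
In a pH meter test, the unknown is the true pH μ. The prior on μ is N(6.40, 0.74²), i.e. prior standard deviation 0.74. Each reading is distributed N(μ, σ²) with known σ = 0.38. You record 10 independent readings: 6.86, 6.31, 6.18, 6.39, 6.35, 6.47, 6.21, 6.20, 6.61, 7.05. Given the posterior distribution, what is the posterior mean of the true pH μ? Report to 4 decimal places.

For Normal data with known variance σ², a Normal(μ₀, σ₀²) prior on μ is conjugate. Posterior precision = 1/σ₀² + n/σ²; posterior mean is the precision-weighted average of μ₀ and x̄.
Σxᵢ = 6.86 + 6.31 + 6.18 + 6.39 + 6.35 + 6.47 + 6.21 + 6.20 + 6.61 + 7.05 = 64.63, so n·x̄ = 64.63.
σ₀² = 0.74² = 0.5476, σ² = 0.38² = 0.1444; σ² + n·σ₀² = 0.1444 + 10·0.5476 = 5.6204.
Posterior mean = (μ₀/σ₀² + n·x̄/σ²)/(1/σ₀² + n/σ²) = (σ²·μ₀ + σ₀²·n·x̄)/(σ² + n·σ₀²) = (0.1444·6.40 + 0.5476·64.63)/5.6204 = 36.315548/5.6204 = 6.4614.

6.4614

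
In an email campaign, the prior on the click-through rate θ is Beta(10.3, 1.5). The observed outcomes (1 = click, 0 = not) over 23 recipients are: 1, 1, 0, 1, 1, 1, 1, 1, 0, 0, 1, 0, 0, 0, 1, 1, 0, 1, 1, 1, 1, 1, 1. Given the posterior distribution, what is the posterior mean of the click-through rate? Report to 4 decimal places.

0.7557

The Beta prior is conjugate to a Binomial/Bernoulli likelihood; the update adds successes to α and failures to β.
Posterior: Beta(α+k, β+n−k) = Beta(10.3+16, 1.5+7) = Beta(26.3, 8.5).
Posterior mean = α/(α+β) = 26.3/34.8 = 0.7557.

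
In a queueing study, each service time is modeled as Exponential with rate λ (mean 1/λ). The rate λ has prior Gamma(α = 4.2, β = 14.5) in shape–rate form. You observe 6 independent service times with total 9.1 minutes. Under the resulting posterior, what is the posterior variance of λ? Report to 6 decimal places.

With a Gamma(shape α, rate β) prior on the exponential rate λ, the posterior after n observations with total T = Σxᵢ is Gamma(α+n, β+T).
Posterior: Gamma(4.2+6, 14.5+9.1) = Gamma(10.2, 23.6).
Var = α/β² = 0.018314.

0.018314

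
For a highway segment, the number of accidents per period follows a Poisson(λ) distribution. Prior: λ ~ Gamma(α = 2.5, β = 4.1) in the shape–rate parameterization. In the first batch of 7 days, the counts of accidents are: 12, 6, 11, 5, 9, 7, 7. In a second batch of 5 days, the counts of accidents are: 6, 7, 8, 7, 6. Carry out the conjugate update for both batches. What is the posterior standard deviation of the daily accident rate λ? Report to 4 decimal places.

With a Gamma(shape α, rate β) prior, the Poisson likelihood is conjugate: the posterior is Gamma(α + ΣXᵢ, β + n).
Batch 1: sum of counts S = 57 over n = 7 days.
After batch 1: Gamma(α+S, β+n) = Gamma(2.5+57, 4.1+7) = Gamma(59.5, 11.1).
Batch 2: sum of counts S = 34 over n = 5 days.
After batch 2: Gamma(α+S, β+n) = Gamma(59.5+34, 11.1+5) = Gamma(93.5, 16.1).
SD = √α/β = √93.5/16.1 = 0.6006.

0.6006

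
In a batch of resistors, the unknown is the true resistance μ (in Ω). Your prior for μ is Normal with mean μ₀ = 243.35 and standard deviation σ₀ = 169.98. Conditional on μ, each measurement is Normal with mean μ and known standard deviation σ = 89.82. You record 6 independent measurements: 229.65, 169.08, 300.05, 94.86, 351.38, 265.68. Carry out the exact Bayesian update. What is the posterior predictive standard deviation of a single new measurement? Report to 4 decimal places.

96.7080

For Normal data with known variance σ², a Normal(μ₀, σ₀²) prior on μ is conjugate. Posterior precision = 1/σ₀² + n/σ²; posterior mean is the precision-weighted average of μ₀ and x̄.
σ₀² = 169.98² = 28893.2004, σ² = 89.82² = 8067.6324; σ² + n·σ₀² = 8067.6324 + 6·28893.2004 = 181426.8348.
Posterior precision = 1/σ₀² + n/σ² = 1/28893.2004 + 6/8067.6324 = (σ² + n·σ₀²)/(σ₀²σ²) = 181426.8348/(28893.2004·8067.6324); posterior variance σₙ² = σ₀²σ²/(σ² + n·σ₀²) = 28893.2004·8067.6324/181426.8348 = 1284.813903.
Predictive variance for one new observation = σₙ² + σ² = 28893.2004·8067.6324/181426.8348 + 8067.6324 = σ²·(σ₀² + 181426.8348)/181426.8348 = 8067.6324·210320.0352/181426.8348 = 9352.446303; SD = √(8067.6324·210320.0352/181426.8348) = 96.7080.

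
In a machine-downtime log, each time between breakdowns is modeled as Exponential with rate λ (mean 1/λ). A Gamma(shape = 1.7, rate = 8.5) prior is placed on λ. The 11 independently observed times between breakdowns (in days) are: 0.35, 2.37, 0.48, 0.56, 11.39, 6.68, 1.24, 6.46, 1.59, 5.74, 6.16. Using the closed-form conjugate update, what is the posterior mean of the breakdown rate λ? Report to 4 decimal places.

0.2465

With a Gamma(shape α, rate β) prior on the exponential rate λ, the posterior after n observations with total T = Σxᵢ is Gamma(α+n, β+T).
Sum of observations T = 43.02 days; n = 11.
Posterior: Gamma(1.7+11, 8.5+43.02) = Gamma(12.7, 51.52).
Posterior mean of λ = α/β = 12.7/51.52 = 0.2465.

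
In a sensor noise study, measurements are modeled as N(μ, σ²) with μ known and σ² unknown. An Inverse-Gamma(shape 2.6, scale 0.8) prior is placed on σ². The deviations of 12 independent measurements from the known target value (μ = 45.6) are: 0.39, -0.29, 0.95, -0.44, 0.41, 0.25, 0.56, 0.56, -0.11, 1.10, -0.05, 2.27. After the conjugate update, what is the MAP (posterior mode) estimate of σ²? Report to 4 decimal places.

0.5296

With known mean μ and an Inverse-Gamma(α, β) prior on σ², the Normal likelihood is conjugate: posterior is Inv-Gamma(α + n/2, β + Σ(xᵢ−μ)²/2).
Σ(xᵢ−μ)² = (0.39)² + (-0.29)² + (0.95)² + (-0.44)² + (0.41)² + (0.25)² + (0.56)² + (0.56)² + (-0.11)² + (1.10)² + (-0.05)² + (2.27)² = 8.5676.
Posterior: Inv-Gamma(2.6 + 12/2, 0.8 + 8.5676/2) = Inv-Gamma(8.60, 5.08380).
Mode = β/(α+1) = 5.08380/9.60 = 0.5296.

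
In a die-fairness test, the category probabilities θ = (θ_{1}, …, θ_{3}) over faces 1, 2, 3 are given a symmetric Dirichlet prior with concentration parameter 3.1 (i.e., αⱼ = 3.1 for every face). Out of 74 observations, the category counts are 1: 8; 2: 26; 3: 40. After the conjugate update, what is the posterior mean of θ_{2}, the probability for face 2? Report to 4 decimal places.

0.3493

The Dirichlet prior is conjugate to the Multinomial likelihood: each posterior αⱼ = prior αⱼ + observed count nⱼ.
Posterior concentration: (11.1, 29.1, 43.1), total = 83.3.
E[θ_{2}|data] = α_{2}/Σα = 29.1/83.3 = 0.3493.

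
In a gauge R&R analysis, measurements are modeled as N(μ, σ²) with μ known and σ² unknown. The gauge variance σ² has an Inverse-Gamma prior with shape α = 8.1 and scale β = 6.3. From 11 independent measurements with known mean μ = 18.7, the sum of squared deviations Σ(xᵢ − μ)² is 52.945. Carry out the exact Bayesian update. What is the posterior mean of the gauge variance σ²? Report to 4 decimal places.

2.6010

With known mean μ and an Inverse-Gamma(α, β) prior on σ², the Normal likelihood is conjugate: posterior is Inv-Gamma(α + n/2, β + Σ(xᵢ−μ)²/2).
Posterior: Inv-Gamma(8.1 + 11/2, 6.3 + 52.945/2) = Inv-Gamma(13.60, 32.7725).
E[σ²|data] = β/(α−1) = 32.7725/12.60 = 2.6010.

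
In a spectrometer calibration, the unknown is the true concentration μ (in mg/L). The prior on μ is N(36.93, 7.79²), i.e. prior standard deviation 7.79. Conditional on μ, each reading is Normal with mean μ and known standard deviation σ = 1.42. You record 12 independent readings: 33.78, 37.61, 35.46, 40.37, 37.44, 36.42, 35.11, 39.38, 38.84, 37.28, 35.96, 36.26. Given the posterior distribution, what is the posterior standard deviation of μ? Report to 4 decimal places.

For Normal data with known variance σ², a Normal(μ₀, σ₀²) prior on μ is conjugate. Posterior precision = 1/σ₀² + n/σ²; posterior mean is the precision-weighted average of μ₀ and x̄.
σ₀² = 7.79² = 60.6841, σ² = 1.42² = 2.0164; σ² + n·σ₀² = 2.0164 + 12·60.6841 = 730.2256.
Posterior precision = 1/σ₀² + n/σ² = 1/60.6841 + 12/2.0164 = (σ² + n·σ₀²)/(σ₀²σ²) = 730.2256/(60.6841·2.0164); posterior variance σₙ² = σ₀²σ²/(σ² + n·σ₀²) = 60.6841·2.0164/730.2256 = 0.167569.
Posterior SD = √σₙ² = √(60.6841·2.0164/730.2256) = 0.4094.

0.4094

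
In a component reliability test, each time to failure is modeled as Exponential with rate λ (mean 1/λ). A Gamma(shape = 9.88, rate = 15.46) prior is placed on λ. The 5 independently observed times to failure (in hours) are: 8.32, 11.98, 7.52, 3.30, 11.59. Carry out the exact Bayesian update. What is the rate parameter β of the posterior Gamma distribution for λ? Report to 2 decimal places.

With a Gamma(shape α, rate β) prior on the exponential rate λ, the posterior after n observations with total T = Σxᵢ is Gamma(α+n, β+T).
Sum of observations T = 42.71 hours; n = 5.
Posterior: Gamma(9.88+5, 15.46+42.71) = Gamma(14.88, 58.17).
Posterior β = 58.17.

58.17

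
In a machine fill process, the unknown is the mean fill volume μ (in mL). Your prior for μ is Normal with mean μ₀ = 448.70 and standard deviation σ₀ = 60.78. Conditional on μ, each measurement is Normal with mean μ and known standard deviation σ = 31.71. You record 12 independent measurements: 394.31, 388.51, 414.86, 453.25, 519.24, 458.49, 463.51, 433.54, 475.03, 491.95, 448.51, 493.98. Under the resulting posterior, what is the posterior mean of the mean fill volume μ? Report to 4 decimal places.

For Normal data with known variance σ², a Normal(μ₀, σ₀²) prior on μ is conjugate. Posterior precision = 1/σ₀² + n/σ²; posterior mean is the precision-weighted average of μ₀ and x̄.
Σxᵢ = 394.31 + 388.51 + 414.86 + 453.25 + 519.24 + 458.49 + 463.51 + 433.54 + 475.03 + 491.95 + 448.51 + 493.98 = 5435.18, so n·x̄ = 5435.18.
σ₀² = 60.78² = 3694.2084, σ² = 31.71² = 1005.5241; σ² + n·σ₀² = 1005.5241 + 12·3694.2084 = 45336.0249.
Posterior mean = (μ₀/σ₀² + n·x̄/σ²)/(1/σ₀² + n/σ²) = (σ²·μ₀ + σ₀²·n·x̄)/(σ² + n·σ₀²) = (1005.5241·448.70 + 3694.2084·5435.18)/45336.0249 = 20529866.275182/45336.0249 = 452.8378.

452.8378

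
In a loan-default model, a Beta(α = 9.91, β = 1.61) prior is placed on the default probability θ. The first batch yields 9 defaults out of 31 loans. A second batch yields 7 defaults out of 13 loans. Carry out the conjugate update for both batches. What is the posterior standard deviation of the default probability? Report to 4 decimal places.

The Beta prior is conjugate to a Binomial/Bernoulli likelihood; the update adds successes to α and failures to β.
After batch 1: Beta(9.91+9, 1.61+22) = Beta(18.91, 23.61).
After batch 2: Beta(18.91+7, 23.61+6) = Beta(25.91, 29.61).
Var = αβ/((α+β)²(α+β+1)) = 25.91·29.61/(55.52²·56.52) = 0.00440357; SD = √0.00440357 = 0.0664.

0.0664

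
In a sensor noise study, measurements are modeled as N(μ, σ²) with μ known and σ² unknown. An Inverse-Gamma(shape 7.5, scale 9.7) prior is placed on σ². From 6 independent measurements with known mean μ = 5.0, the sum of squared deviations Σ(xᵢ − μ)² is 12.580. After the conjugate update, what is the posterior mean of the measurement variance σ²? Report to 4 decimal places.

With known mean μ and an Inverse-Gamma(α, β) prior on σ², the Normal likelihood is conjugate: posterior is Inv-Gamma(α + n/2, β + Σ(xᵢ−μ)²/2).
Posterior: Inv-Gamma(7.5 + 6/2, 9.7 + 12.580/2) = Inv-Gamma(10.50, 15.9900).
E[σ²|data] = β/(α−1) = 15.9900/9.50 = 1.6832.

1.6832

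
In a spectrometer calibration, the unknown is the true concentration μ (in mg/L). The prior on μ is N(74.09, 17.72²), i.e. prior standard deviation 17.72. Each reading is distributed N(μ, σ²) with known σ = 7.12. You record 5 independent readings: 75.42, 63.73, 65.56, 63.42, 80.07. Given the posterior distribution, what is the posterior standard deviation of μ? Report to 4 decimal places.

For Normal data with known variance σ², a Normal(μ₀, σ₀²) prior on μ is conjugate. Posterior precision = 1/σ₀² + n/σ²; posterior mean is the precision-weighted average of μ₀ and x̄.
σ₀² = 17.72² = 313.9984, σ² = 7.12² = 50.6944; σ² + n·σ₀² = 50.6944 + 5·313.9984 = 1620.6864.
Posterior precision = 1/σ₀² + n/σ² = 1/313.9984 + 5/50.6944 = (σ² + n·σ₀²)/(σ₀²σ²) = 1620.6864/(313.9984·50.6944); posterior variance σₙ² = σ₀²σ²/(σ² + n·σ₀²) = 313.9984·50.6944/1620.6864 = 9.821740.
Posterior SD = √σₙ² = √(313.9984·50.6944/1620.6864) = 3.1340.

3.1340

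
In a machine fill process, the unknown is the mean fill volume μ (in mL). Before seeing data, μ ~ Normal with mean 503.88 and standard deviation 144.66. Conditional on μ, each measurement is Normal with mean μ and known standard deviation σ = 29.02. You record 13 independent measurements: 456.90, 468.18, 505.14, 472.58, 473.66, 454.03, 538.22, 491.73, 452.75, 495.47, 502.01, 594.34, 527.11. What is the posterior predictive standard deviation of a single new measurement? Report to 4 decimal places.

For Normal data with known variance σ², a Normal(μ₀, σ₀²) prior on μ is conjugate. Posterior precision = 1/σ₀² + n/σ²; posterior mean is the precision-weighted average of μ₀ and x̄.
σ₀² = 144.66² = 20926.5156, σ² = 29.02² = 842.1604; σ² + n·σ₀² = 842.1604 + 13·20926.5156 = 272886.8632.
Posterior precision = 1/σ₀² + n/σ² = 1/20926.5156 + 13/842.1604 = (σ² + n·σ₀²)/(σ₀²σ²) = 272886.8632/(20926.5156·842.1604); posterior variance σₙ² = σ₀²σ²/(σ² + n·σ₀²) = 20926.5156·842.1604/272886.8632 = 64.581646.
Predictive variance for one new observation = σₙ² + σ² = 20926.5156·842.1604/272886.8632 + 842.1604 = σ²·(σ₀² + 272886.8632)/272886.8632 = 842.1604·293813.3788/272886.8632 = 906.742046; SD = √(842.1604·293813.3788/272886.8632) = 30.1122.

30.1122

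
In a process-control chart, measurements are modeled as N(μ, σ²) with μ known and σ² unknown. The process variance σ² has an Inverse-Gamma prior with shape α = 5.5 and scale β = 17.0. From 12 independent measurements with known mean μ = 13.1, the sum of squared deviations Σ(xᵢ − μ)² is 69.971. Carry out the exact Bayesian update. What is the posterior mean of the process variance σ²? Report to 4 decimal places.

With known mean μ and an Inverse-Gamma(α, β) prior on σ², the Normal likelihood is conjugate: posterior is Inv-Gamma(α + n/2, β + Σ(xᵢ−μ)²/2).
Posterior: Inv-Gamma(5.5 + 12/2, 17.0 + 69.971/2) = Inv-Gamma(11.50, 51.9855).
E[σ²|data] = β/(α−1) = 51.9855/10.50 = 4.9510.

4.9510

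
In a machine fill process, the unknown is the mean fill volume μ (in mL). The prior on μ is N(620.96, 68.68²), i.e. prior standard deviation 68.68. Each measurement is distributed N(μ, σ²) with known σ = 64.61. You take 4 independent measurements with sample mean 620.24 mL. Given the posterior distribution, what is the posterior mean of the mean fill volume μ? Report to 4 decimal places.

For Normal data with known variance σ², a Normal(μ₀, σ₀²) prior on μ is conjugate. Posterior precision = 1/σ₀² + n/σ²; posterior mean is the precision-weighted average of μ₀ and x̄.
n·x̄ = 4·620.24 = 2480.96.
σ₀² = 68.68² = 4716.9424, σ² = 64.61² = 4174.4521; σ² + n·σ₀² = 4174.4521 + 4·4716.9424 = 23042.2217.
Posterior mean = (μ₀/σ₀² + n·x̄/σ²)/(1/σ₀² + n/σ²) = (σ²·μ₀ + σ₀²·n·x̄)/(σ² + n·σ₀²) = (4174.4521·620.96 + 4716.9424·2480.96)/23042.2217 = 14294713.19272/23042.2217 = 620.3704.

620.3704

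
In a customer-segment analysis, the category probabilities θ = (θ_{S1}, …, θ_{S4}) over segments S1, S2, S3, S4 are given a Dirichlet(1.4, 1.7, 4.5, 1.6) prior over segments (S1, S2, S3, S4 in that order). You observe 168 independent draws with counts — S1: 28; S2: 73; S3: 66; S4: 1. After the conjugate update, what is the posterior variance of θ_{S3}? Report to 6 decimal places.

0.001344

The Dirichlet prior is conjugate to the Multinomial likelihood: each posterior αⱼ = prior αⱼ + observed count nⱼ.
Posterior concentration: (29.4, 74.7, 70.5, 2.6), total = 177.2.
Var[θ_j] = α_j(Σα−α_j)/((Σα)²(Σα+1)) = 70.5·106.7/(177.2²·178.2) = 0.001344.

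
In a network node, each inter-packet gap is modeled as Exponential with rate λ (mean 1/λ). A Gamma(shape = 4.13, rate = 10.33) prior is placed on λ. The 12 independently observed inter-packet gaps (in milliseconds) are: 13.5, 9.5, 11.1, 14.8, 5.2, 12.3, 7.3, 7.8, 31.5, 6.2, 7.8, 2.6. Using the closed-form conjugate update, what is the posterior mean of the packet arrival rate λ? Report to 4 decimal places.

0.1153

With a Gamma(shape α, rate β) prior on the exponential rate λ, the posterior after n observations with total T = Σxᵢ is Gamma(α+n, β+T).
Sum of observations T = 129.6 milliseconds; n = 12.
Posterior: Gamma(4.13+12, 10.33+129.6) = Gamma(16.13, 139.93).
Posterior mean of λ = α/β = 16.13/139.93 = 0.1153.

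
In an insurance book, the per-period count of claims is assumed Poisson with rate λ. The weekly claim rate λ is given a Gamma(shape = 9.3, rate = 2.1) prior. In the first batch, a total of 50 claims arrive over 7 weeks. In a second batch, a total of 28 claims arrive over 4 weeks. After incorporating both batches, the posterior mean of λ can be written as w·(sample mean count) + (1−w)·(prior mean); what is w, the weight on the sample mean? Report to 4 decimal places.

With a Gamma(shape α, rate β) prior, the Poisson likelihood is conjugate: the posterior is Gamma(α + ΣXᵢ, β + n).
Total number of weeks: n = 7 + 4 = 11.
Posterior mean = (α₀+S)/(β₀+n) = [n/(β₀+n)]·(S/n) + [β₀/(β₀+n)]·(α₀/β₀), so only n and β₀ enter the weight.
Weight on data w = n/(β₀+n) = 11/(2.1+11) = 11/13.1 = 0.8397.

0.8397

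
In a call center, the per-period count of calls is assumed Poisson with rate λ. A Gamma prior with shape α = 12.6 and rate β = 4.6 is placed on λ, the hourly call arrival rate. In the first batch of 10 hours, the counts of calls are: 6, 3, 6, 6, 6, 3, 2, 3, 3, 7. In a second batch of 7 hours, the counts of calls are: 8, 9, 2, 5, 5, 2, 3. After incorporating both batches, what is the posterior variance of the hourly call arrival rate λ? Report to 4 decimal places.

With a Gamma(shape α, rate β) prior, the Poisson likelihood is conjugate: the posterior is Gamma(α + ΣXᵢ, β + n).
Batch 1: sum of counts S = 45 over n = 10 hours.
After batch 1: Gamma(α+S, β+n) = Gamma(12.6+45, 4.6+10) = Gamma(57.6, 14.6).
Batch 2: sum of counts S = 34 over n = 7 hours.
After batch 2: Gamma(α+S, β+n) = Gamma(57.6+34, 14.6+7) = Gamma(91.6, 21.6).
Var = α/β² = 91.6/21.6² = 0.1963.

0.1963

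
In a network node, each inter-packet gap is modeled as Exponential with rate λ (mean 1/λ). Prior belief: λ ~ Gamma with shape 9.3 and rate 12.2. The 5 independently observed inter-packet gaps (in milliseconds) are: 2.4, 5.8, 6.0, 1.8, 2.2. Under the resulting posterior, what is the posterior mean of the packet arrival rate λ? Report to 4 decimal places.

0.4704

With a Gamma(shape α, rate β) prior on the exponential rate λ, the posterior after n observations with total T = Σxᵢ is Gamma(α+n, β+T).
Sum of observations T = 18.2 milliseconds; n = 5.
Posterior: Gamma(9.3+5, 12.2+18.2) = Gamma(14.3, 30.4).
Posterior mean of λ = α/β = 14.3/30.4 = 0.4704.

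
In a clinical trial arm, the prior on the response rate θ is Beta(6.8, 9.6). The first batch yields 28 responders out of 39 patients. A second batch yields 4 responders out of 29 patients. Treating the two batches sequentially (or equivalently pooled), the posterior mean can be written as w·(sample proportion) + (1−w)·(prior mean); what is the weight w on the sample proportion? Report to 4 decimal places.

The Beta prior is conjugate to a Binomial/Bernoulli likelihood; the update adds successes to α and failures to β.
Total number of patients: n = 39 + 29 = 68.
Posterior mean = (α₀+k)/(α₀+β₀+n) = [n/(α₀+β₀+n)]·(k/n) + [(α₀+β₀)/(α₀+β₀+n)]·α₀/(α₀+β₀), so only n and the prior enter the weight.
The weight on the data is w = n/(α₀+β₀+n) = 68/(6.8+9.6+68) = 68/84.4 = 0.8057.

0.8057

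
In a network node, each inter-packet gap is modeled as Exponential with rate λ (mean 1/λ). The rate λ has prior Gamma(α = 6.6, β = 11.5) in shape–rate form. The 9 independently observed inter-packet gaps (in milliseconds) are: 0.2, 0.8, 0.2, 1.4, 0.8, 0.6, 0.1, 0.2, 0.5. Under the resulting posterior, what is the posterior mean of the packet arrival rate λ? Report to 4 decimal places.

With a Gamma(shape α, rate β) prior on the exponential rate λ, the posterior after n observations with total T = Σxᵢ is Gamma(α+n, β+T).
Sum of observations T = 4.8 milliseconds; n = 9.
Posterior: Gamma(6.6+9, 11.5+4.8) = Gamma(15.6, 16.3).
Posterior mean of λ = α/β = 15.6/16.3 = 0.9571.

0.9571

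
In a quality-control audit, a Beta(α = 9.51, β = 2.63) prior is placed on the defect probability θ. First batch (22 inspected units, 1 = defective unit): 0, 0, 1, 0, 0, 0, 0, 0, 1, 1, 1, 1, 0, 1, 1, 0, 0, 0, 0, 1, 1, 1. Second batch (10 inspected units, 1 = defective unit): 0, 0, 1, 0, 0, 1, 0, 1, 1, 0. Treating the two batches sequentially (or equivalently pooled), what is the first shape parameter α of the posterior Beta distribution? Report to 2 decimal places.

The Beta prior is conjugate to a Binomial/Bernoulli likelihood; the update adds successes to α and failures to β.
After batch 1: Beta(9.51+10, 2.63+12) = Beta(19.51, 14.63).
After batch 2: Beta(19.51+4, 14.63+6) = Beta(23.51, 20.63).
Posterior α = 23.51.

23.51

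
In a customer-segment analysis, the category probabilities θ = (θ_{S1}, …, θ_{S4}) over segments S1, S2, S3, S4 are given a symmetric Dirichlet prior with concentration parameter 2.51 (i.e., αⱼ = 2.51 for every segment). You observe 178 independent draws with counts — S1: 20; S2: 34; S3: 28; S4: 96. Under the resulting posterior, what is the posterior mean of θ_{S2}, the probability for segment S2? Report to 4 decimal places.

The Dirichlet prior is conjugate to the Multinomial likelihood: each posterior αⱼ = prior αⱼ + observed count nⱼ.
Posterior concentration: (22.51, 36.51, 30.51, 98.51), total = 188.04.
E[θ_{S2}|data] = α_{S2}/Σα = 36.51/188.04 = 0.1942.

0.1942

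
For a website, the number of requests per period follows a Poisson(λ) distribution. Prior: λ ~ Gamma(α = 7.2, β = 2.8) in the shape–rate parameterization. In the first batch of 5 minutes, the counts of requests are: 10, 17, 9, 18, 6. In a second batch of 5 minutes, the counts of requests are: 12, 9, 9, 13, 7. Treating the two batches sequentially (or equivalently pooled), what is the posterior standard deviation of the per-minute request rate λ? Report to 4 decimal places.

With a Gamma(shape α, rate β) prior, the Poisson likelihood is conjugate: the posterior is Gamma(α + ΣXᵢ, β + n).
Batch 1: sum of counts S = 60 over n = 5 minutes.
After batch 1: Gamma(α+S, β+n) = Gamma(7.2+60, 2.8+5) = Gamma(67.2, 7.8).
Batch 2: sum of counts S = 50 over n = 5 minutes.
After batch 2: Gamma(α+S, β+n) = Gamma(67.2+50, 7.8+5) = Gamma(117.2, 12.8).
SD = √α/β = √117.2/12.8 = 0.8458.

0.8458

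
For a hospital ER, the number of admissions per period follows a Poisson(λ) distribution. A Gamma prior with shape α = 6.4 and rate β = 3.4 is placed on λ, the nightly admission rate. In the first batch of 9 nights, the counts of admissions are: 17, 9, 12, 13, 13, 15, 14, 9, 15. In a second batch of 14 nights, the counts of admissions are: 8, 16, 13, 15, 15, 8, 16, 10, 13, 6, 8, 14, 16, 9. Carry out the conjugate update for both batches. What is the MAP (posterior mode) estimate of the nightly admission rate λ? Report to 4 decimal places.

10.9621

With a Gamma(shape α, rate β) prior, the Poisson likelihood is conjugate: the posterior is Gamma(α + ΣXᵢ, β + n).
Batch 1: sum of counts S = 117 over n = 9 nights.
After batch 1: Gamma(α+S, β+n) = Gamma(6.4+117, 3.4+9) = Gamma(123.4, 12.4).
Batch 2: sum of counts S = 167 over n = 14 nights.
After batch 2: Gamma(α+S, β+n) = Gamma(123.4+167, 12.4+14) = Gamma(290.4, 26.4).
Mode of Gamma(α,β) for α≥1 is (α−1)/β = 289.4/26.4 = 10.9621.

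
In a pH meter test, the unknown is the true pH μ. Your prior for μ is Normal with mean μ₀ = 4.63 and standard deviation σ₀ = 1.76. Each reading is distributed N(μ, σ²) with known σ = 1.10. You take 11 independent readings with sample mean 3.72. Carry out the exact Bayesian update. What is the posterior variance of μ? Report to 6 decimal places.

0.106228

For Normal data with known variance σ², a Normal(μ₀, σ₀²) prior on μ is conjugate. Posterior precision = 1/σ₀² + n/σ²; posterior mean is the precision-weighted average of μ₀ and x̄.
σ₀² = 1.76² = 3.0976, σ² = 1.10² = 1.21; σ² + n·σ₀² = 1.21 + 11·3.0976 = 35.2836.
Posterior precision = 1/σ₀² + n/σ² = 1/3.0976 + 11/1.21 = (σ² + n·σ₀²)/(σ₀²σ²) = 35.2836/(3.0976·1.21); posterior variance σₙ² = σ₀²σ²/(σ² + n·σ₀²) = 3.0976·1.21/35.2836 = 0.106228.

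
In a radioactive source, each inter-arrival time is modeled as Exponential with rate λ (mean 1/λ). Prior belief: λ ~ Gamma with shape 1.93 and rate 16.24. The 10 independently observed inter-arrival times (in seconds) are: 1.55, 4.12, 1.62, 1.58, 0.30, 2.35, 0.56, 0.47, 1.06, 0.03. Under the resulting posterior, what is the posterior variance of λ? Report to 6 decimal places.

0.013362

With a Gamma(shape α, rate β) prior on the exponential rate λ, the posterior after n observations with total T = Σxᵢ is Gamma(α+n, β+T).
Sum of observations T = 13.64 seconds; n = 10.
Posterior: Gamma(1.93+10, 16.24+13.64) = Gamma(11.93, 29.88).
Var = α/β² = 0.013362.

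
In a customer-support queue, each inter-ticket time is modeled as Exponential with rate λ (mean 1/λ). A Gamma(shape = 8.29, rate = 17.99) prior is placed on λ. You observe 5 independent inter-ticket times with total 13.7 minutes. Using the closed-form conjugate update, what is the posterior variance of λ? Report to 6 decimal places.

0.013234

With a Gamma(shape α, rate β) prior on the exponential rate λ, the posterior after n observations with total T = Σxᵢ is Gamma(α+n, β+T).
Posterior: Gamma(8.29+5, 17.99+13.7) = Gamma(13.29, 31.69).
Var = α/β² = 0.013234.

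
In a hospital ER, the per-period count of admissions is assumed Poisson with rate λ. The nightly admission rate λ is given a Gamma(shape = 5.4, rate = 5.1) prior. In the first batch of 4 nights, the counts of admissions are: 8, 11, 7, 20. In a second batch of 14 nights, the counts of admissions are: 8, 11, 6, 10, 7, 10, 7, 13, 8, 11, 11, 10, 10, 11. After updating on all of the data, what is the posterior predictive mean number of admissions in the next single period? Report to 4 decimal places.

With a Gamma(shape α, rate β) prior, the Poisson likelihood is conjugate: the posterior is Gamma(α + ΣXᵢ, β + n).
Batch 1: sum of counts S = 46 over n = 4 nights.
After batch 1: Gamma(α+S, β+n) = Gamma(5.4+46, 5.1+4) = Gamma(51.4, 9.1).
Batch 2: sum of counts S = 133 over n = 14 nights.
After batch 2: Gamma(α+S, β+n) = Gamma(51.4+133, 9.1+14) = Gamma(184.4, 23.1).
The predictive distribution for one future period is NegBinom with mean α/β = 7.9827.

7.9827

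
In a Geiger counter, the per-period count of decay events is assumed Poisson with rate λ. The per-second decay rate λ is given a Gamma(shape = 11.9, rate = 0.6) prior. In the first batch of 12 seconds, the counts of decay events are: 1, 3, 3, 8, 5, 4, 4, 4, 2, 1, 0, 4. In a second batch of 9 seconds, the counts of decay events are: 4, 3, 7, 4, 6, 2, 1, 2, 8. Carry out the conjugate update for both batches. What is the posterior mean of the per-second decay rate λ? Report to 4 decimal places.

4.0694

With a Gamma(shape α, rate β) prior, the Poisson likelihood is conjugate: the posterior is Gamma(α + ΣXᵢ, β + n).
Batch 1: sum of counts S = 39 over n = 12 seconds.
After batch 1: Gamma(α+S, β+n) = Gamma(11.9+39, 0.6+12) = Gamma(50.9, 12.6).
Batch 2: sum of counts S = 37 over n = 9 seconds.
After batch 2: Gamma(α+S, β+n) = Gamma(50.9+37, 12.6+9) = Gamma(87.9, 21.6).
Posterior mean = α/β = 87.9/21.6 = 4.0694.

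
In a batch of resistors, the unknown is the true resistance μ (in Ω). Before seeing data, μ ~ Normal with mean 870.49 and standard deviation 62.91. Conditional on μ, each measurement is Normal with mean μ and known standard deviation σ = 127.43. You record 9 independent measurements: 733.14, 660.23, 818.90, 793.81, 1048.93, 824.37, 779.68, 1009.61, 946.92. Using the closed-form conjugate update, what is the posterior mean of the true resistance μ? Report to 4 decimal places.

853.7900

For Normal data with known variance σ², a Normal(μ₀, σ₀²) prior on μ is conjugate. Posterior precision = 1/σ₀² + n/σ²; posterior mean is the precision-weighted average of μ₀ and x̄.
Σxᵢ = 733.14 + 660.23 + 818.90 + 793.81 + 1048.93 + 824.37 + 779.68 + 1009.61 + 946.92 = 7615.59, so n·x̄ = 7615.59.
σ₀² = 62.91² = 3957.6681, σ² = 127.43² = 16238.4049; σ² + n·σ₀² = 16238.4049 + 9·3957.6681 = 51857.4178.
Posterior mean = (μ₀/σ₀² + n·x̄/σ²)/(1/σ₀² + n/σ²) = (σ²·μ₀ + σ₀²·n·x̄)/(σ² + n·σ₀²) = (16238.4049·870.49 + 3957.6681·7615.59)/51857.4178 = 44275346.68708/51857.4178 = 853.7900.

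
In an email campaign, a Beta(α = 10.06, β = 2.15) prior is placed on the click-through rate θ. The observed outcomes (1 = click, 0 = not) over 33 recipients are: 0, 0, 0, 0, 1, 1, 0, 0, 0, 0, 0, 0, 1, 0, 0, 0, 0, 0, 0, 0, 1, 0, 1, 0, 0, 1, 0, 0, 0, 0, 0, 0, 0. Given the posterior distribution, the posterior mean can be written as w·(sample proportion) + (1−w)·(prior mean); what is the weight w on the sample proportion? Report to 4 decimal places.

The Beta prior is conjugate to a Binomial/Bernoulli likelihood; the update adds successes to α and failures to β.
Posterior mean = (α₀+k)/(α₀+β₀+n) = [n/(α₀+β₀+n)]·(k/n) + [(α₀+β₀)/(α₀+β₀+n)]·α₀/(α₀+β₀), so only n and the prior enter the weight.
The weight on the data is w = n/(α₀+β₀+n) = 33/(10.06+2.15+33) = 33/45.21 = 0.7299.

0.7299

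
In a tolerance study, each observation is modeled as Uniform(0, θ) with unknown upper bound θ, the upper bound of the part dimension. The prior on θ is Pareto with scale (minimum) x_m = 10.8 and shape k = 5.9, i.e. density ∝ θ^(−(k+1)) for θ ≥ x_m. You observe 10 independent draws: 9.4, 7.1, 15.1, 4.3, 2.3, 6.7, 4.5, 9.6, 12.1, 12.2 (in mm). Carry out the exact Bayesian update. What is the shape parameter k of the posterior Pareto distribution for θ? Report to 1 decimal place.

A Pareto(scale x_m, shape k) prior on the upper bound θ of Uniform(0, θ) is conjugate: posterior is Pareto(max(x_m, max xᵢ), k + n).
Sample maximum = 15.1; prior scale x_m = 10.8 → posterior scale = max = 15.1.
Posterior shape = 5.9 + 10 = 15.9.
Posterior shape k = 15.9.

15.9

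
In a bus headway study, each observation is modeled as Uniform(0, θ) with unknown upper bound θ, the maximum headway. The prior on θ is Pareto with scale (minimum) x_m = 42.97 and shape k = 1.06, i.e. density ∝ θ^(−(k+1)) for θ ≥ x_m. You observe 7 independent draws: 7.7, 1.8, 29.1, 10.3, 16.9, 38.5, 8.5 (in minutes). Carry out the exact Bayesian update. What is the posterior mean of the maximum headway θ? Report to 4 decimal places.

A Pareto(scale x_m, shape k) prior on the upper bound θ of Uniform(0, θ) is conjugate: posterior is Pareto(max(x_m, max xᵢ), k + n).
Sample maximum = 38.5; prior scale x_m = 42.97 → posterior scale = max = 42.97.
Posterior shape = 1.06 + 7 = 8.06.
E[θ|data] = k·x_m/(k−1) = 8.06·42.97/7.06 = 49.0564.

49.0564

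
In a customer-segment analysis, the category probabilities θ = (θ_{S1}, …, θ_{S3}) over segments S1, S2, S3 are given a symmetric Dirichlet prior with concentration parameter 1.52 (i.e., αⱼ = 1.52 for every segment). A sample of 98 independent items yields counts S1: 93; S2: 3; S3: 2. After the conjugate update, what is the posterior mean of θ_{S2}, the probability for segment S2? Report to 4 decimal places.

The Dirichlet prior is conjugate to the Multinomial likelihood: each posterior αⱼ = prior αⱼ + observed count nⱼ.
Posterior concentration: (94.52, 4.52, 3.52), total = 102.56.
E[θ_{S2}|data] = α_{S2}/Σα = 4.52/102.56 = 0.0441.

0.0441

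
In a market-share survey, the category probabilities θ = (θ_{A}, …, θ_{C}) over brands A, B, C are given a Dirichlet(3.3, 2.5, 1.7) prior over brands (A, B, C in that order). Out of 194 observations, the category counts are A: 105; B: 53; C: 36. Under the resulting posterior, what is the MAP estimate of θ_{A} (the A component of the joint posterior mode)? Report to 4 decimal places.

The Dirichlet prior is conjugate to the Multinomial likelihood: each posterior αⱼ = prior αⱼ + observed count nⱼ.
Posterior concentration: (108.3, 55.5, 37.7), total = 201.5.
Joint mode component: (α_{A}−1)/(Σα−K) = 107.3/198.5 = 0.5406.

0.5406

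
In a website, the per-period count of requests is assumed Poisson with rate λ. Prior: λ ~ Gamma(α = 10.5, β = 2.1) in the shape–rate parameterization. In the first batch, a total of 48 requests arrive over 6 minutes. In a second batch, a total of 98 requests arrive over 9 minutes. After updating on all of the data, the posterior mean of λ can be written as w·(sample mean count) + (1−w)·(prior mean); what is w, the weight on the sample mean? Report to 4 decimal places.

0.8772

With a Gamma(shape α, rate β) prior, the Poisson likelihood is conjugate: the posterior is Gamma(α + ΣXᵢ, β + n).
Total number of minutes: n = 6 + 9 = 15.
Posterior mean = (α₀+S)/(β₀+n) = [n/(β₀+n)]·(S/n) + [β₀/(β₀+n)]·(α₀/β₀), so only n and β₀ enter the weight.
Weight on data w = n/(β₀+n) = 15/(2.1+15) = 15/17.1 = 0.8772.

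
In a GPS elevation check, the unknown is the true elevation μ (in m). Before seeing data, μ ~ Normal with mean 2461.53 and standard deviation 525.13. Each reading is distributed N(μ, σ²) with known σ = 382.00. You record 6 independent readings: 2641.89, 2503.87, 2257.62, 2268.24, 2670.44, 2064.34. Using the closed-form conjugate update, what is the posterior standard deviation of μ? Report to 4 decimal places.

149.4977

For Normal data with known variance σ², a Normal(μ₀, σ₀²) prior on μ is conjugate. Posterior precision = 1/σ₀² + n/σ²; posterior mean is the precision-weighted average of μ₀ and x̄.
σ₀² = 525.13² = 275761.5169, σ² = 382.00² = 145924; σ² + n·σ₀² = 145924 + 6·275761.5169 = 1800493.1014.
Posterior precision = 1/σ₀² + n/σ² = 1/275761.5169 + 6/145924 = (σ² + n·σ₀²)/(σ₀²σ²) = 1800493.1014/(275761.5169·145924); posterior variance σₙ² = σ₀²σ²/(σ² + n·σ₀²) = 275761.5169·145924/1800493.1014 = 22349.557219.
Posterior SD = √σₙ² = √(275761.5169·145924/1800493.1014) = 149.4977.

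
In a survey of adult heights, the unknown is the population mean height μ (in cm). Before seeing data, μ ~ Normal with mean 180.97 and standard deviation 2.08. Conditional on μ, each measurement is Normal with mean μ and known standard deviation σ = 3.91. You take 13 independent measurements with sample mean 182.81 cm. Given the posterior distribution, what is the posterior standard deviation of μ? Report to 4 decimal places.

0.9616

For Normal data with known variance σ², a Normal(μ₀, σ₀²) prior on μ is conjugate. Posterior precision = 1/σ₀² + n/σ²; posterior mean is the precision-weighted average of μ₀ and x̄.
σ₀² = 2.08² = 4.3264, σ² = 3.91² = 15.2881; σ² + n·σ₀² = 15.2881 + 13·4.3264 = 71.5313.
Posterior precision = 1/σ₀² + n/σ² = 1/4.3264 + 13/15.2881 = (σ² + n·σ₀²)/(σ₀²σ²) = 71.5313/(4.3264·15.2881); posterior variance σₙ² = σ₀²σ²/(σ² + n·σ₀²) = 4.3264·15.2881/71.5313 = 0.924664.
Posterior SD = √σₙ² = √(4.3264·15.2881/71.5313) = 0.9616.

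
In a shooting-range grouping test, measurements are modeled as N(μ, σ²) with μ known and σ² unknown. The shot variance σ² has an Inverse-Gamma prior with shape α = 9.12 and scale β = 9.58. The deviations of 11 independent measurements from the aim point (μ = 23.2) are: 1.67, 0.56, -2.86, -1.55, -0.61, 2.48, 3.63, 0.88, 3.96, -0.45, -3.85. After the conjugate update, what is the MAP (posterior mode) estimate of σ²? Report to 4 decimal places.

2.6897

With known mean μ and an Inverse-Gamma(α, β) prior on σ², the Normal likelihood is conjugate: posterior is Inv-Gamma(α + n/2, β + Σ(xᵢ−μ)²/2).
Σ(xᵢ−μ)² = (1.67)² + (0.56)² + (-2.86)² + (-1.55)² + (-0.61)² + (2.48)² + (3.63)² + (0.88)² + (3.96)² + (-0.45)² + (-3.85)² = 64.8650.
Posterior: Inv-Gamma(9.12 + 11/2, 9.58 + 64.8650/2) = Inv-Gamma(14.62, 42.01250).
Mode = β/(α+1) = 42.01250/15.62 = 2.6897.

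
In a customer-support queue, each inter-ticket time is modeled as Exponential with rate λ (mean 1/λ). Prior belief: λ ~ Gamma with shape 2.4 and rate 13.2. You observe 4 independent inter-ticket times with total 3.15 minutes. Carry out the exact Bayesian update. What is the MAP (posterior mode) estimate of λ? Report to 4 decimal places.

0.3303

With a Gamma(shape α, rate β) prior on the exponential rate λ, the posterior after n observations with total T = Σxᵢ is Gamma(α+n, β+T).
Posterior: Gamma(2.4+4, 13.2+3.15) = Gamma(6.4, 16.35).
Mode = (α−1)/β = 0.3303.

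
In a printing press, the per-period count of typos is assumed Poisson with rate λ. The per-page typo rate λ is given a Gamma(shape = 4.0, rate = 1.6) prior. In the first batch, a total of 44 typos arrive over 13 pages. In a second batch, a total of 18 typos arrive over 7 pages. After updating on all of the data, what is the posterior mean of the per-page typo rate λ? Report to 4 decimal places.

3.0556

With a Gamma(shape α, rate β) prior, the Poisson likelihood is conjugate: the posterior is Gamma(α + ΣXᵢ, β + n).
After batch 1: Gamma(α+S, β+n) = Gamma(4.0+44, 1.6+13) = Gamma(48.0, 14.6).
After batch 2: Gamma(α+S, β+n) = Gamma(48.0+18, 14.6+7) = Gamma(66.0, 21.6).
Posterior mean = α/β = 66.0/21.6 = 3.0556.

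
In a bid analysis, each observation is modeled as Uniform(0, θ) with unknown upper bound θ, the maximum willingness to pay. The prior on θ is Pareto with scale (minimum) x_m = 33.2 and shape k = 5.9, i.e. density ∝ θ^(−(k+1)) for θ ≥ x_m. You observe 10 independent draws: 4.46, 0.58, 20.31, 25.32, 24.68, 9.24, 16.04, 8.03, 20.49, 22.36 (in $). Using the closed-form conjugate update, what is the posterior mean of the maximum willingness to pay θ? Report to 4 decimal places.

A Pareto(scale x_m, shape k) prior on the upper bound θ of Uniform(0, θ) is conjugate: posterior is Pareto(max(x_m, max xᵢ), k + n).
Sample maximum = 25.32; prior scale x_m = 33.2 → posterior scale = max = 33.20.
Posterior shape = 5.9 + 10 = 15.9.
E[θ|data] = k·x_m/(k−1) = 15.9·33.20/14.9 = 35.4282.

35.4282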